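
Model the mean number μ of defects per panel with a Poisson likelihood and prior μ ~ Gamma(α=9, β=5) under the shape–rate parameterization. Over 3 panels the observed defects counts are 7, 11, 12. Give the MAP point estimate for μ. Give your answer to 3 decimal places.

Σxᵢ = 7+11+12 = 30, with n = 3.
Posterior ∝ μ^8e^(−5μ) · μ^30e^(−3μ) = μ^38e^(−8μ), i.e. Gamma(shape=39, rate=8).
The mode of a Gamma(a, b) with a ≥ 1 (shape–rate) is (a−1)/b = 38/8 ≈ 4.750.

μ̂_MAP = 4.750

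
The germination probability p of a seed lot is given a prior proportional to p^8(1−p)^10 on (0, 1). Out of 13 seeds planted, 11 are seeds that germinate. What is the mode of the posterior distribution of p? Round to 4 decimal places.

The prior density ∝ p^8(1−p)^10 is the kernel of Beta(9, 11).
Data: 11 successes in 13 trials. The binomial likelihood contributes p^11(1−p)^2, so the posterior is Beta(9+11, 11+2) = Beta(20, 13).
For Beta(a, b) with a, b > 1 the mode is (a−1)/(a+b−2) = 19/31 ≈ 0.6129.

p̂_MAP = 0.6129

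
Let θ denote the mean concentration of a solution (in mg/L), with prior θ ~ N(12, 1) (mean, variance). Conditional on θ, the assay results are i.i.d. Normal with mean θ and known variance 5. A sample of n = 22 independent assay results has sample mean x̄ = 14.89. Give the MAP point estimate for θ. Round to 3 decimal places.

n = 22, x̄ = 14.89.
For a Normal prior and Normal likelihood with known variance, the posterior is Normal; its mode equals its mean, the precision-weighted average.
Prior precision 1/σ₀² = 1/1 = 1; data precision n/σ² = 22/5 = 4.4.
θ̂ = (1·12 + 4.4·14.89) / (1 + 4.4) = 77.516/5.4 = 19379/1350 ≈ 14.355.

θ̂_MAP = 14.355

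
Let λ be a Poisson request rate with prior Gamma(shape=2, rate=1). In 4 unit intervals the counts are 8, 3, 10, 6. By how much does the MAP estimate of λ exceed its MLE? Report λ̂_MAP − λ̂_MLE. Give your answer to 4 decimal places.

Σxᵢ = 27. Posterior is Gamma(29, 5); MAP = (29−1)/5 = 28/5 ≈ 5.60000.
MLE = x̄ = 27/4 ≈ 6.75000.
Difference = 28/5 − 27/4 = -23/20 ≈ -1.1500.

MAP − MLE = -1.1500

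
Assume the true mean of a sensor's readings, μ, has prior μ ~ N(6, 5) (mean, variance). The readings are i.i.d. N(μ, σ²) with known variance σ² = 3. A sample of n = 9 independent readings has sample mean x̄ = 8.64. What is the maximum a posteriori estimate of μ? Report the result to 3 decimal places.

μ̂_MAP = 8.475

n = 9, x̄ = 8.64.
For a Normal prior and Normal likelihood with known variance, the posterior is Normal; its mode equals its mean, the precision-weighted average.
Prior precision 1/σ₀² = 1/5 = 0.2; data precision n/σ² = 9/3 = 3.
μ̂ = (0.2·6 + 3·8.64) / (0.2 + 3) = 27.12/3.2 = 8.475.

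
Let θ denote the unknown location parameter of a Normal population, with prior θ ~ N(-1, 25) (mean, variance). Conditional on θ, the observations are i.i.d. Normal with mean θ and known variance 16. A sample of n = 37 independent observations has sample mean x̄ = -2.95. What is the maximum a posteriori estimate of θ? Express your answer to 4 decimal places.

θ̂_MAP = -2.9168

n = 37, x̄ = -2.95.
For a Normal prior and Normal likelihood with known variance, the posterior is Normal; its mode equals its mean, the precision-weighted average.
Prior precision 1/σ₀² = 1/25 = 0.04; data precision n/σ² = 37/16 = 2.3125.
θ̂ = (0.04·(-1) + 2.3125·(-2.95)) / (0.04 + 2.3125) = (-6.861875)/2.3525 = -10979/3764 ≈ -2.9168.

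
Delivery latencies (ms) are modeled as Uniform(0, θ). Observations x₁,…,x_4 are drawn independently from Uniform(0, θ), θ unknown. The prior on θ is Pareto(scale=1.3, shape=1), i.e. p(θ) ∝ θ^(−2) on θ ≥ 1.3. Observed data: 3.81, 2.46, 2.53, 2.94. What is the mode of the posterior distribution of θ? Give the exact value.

The Uniform(0, θ) likelihood is θ^(−n) for θ ≥ max(xᵢ), zero otherwise. Here max(xᵢ) = 3.81.
Posterior ∝ θ^(−2) · θ^(−4) = θ^(−6) on θ ≥ max(1.3, 3.81) = 3.81.
This density is strictly decreasing in θ, so the posterior mode lies at the lower boundary of the support.

θ̂_MAP = 3.81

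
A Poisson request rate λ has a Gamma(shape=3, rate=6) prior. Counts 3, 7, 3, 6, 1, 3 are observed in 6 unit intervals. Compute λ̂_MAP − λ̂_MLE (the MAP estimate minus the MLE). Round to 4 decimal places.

MAP − MLE = -1.7500

Σxᵢ = 23. Posterior is Gamma(26, 12); MAP = (26−1)/12 = 25/12 ≈ 2.08333.
MLE = x̄ = 23/6 ≈ 3.83333.
Difference = 25/12 − 23/6 = -7/4 ≈ -1.7500.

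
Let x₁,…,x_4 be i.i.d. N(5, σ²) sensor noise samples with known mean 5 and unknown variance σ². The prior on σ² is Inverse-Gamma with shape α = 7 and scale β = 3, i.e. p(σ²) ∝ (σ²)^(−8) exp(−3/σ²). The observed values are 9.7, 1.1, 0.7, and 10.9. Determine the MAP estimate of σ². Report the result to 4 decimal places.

Sum of squared deviations about the known mean: SS = (9.7−5)² + (1.1−5)² + (0.7−5)² + (10.9−5)² = 90.6.
The Normal likelihood contributes (σ²)^(−n/2) exp(−SS/(2σ²)), so the posterior is Inverse-Gamma(α + n/2, β + SS/2) = Inverse-Gamma(9, 48.3).
The mode of Inverse-Gamma(a, b) is b/(a+1) = 48.3/10 ≈ 4.8300.

σ̂²_MAP = 4.8300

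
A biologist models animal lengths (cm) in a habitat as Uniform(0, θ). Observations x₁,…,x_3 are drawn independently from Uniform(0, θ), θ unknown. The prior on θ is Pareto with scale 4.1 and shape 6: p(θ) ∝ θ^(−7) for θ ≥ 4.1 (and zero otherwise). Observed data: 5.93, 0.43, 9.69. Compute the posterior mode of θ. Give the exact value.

θ̂_MAP = 9.69

The Uniform(0, θ) likelihood is θ^(−n) for θ ≥ max(xᵢ), zero otherwise. Here max(xᵢ) = 9.69.
Posterior ∝ θ^(−7) · θ^(−3) = θ^(−10) on θ ≥ max(4.1, 9.69) = 9.69.
This density is strictly decreasing in θ, so the posterior mode lies at the lower boundary of the support.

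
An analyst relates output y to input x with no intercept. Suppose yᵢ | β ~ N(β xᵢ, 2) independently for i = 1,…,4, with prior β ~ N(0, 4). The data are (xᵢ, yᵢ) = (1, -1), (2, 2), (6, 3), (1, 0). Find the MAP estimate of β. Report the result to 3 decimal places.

β̂_MAP = 0.494

log p(β | y) = −Σ(yᵢ − βxᵢ)²/(2·2) − β²/(2·4) + const.
Setting the derivative to zero: Σxᵢ(yᵢ − βxᵢ)/2 − β/4 = 0, so β = Σxᵢyᵢ / (Σxᵢ² + σ²/τ²).
Σxᵢyᵢ = 1·(-1) + 2·2 + 6·3 + 1·0 = 21; Σxᵢ² = 42; σ²/τ² = 0.5.
β̂_MAP = 21 / (42 + 0.5) = 21/42.5 ≈ 0.494.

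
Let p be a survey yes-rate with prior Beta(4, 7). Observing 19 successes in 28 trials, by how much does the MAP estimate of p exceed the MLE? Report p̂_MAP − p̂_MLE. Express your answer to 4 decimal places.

MAP − MLE = -0.0840

Posterior is Beta(23, 16); MAP = (23−1)/(39−2) = 22/37 ≈ 0.59459.
MLE ignores the prior: p̂_MLE = k/n = 19/28 ≈ 0.67857.
Difference = 22/37 − 19/28 = -87/1036 ≈ -0.0840.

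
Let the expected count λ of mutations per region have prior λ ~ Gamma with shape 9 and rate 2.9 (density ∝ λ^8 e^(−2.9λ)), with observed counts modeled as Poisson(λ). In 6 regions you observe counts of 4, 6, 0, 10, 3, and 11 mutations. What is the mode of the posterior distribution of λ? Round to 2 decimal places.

λ̂_MAP = 4.72

Σxᵢ = 4+6+0+10+3+11 = 34, with n = 6.
Posterior ∝ λ^8e^(−2.9λ) · λ^34e^(−6λ) = λ^42e^(−8.9λ), i.e. Gamma(shape=43, rate=8.9).
The mode of a Gamma(a, b) with a ≥ 1 (shape–rate) is (a−1)/b = 42/8.9 ≈ 4.72.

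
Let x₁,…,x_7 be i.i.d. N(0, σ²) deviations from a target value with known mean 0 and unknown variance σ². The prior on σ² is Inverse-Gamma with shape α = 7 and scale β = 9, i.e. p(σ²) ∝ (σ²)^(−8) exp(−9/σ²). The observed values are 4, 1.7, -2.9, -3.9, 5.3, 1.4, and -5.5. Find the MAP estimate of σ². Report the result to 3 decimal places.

Sum of squared deviations about the known mean: SS = (4−0)² + (1.7−0)² + (-2.9−0)² + (-3.9−0)² + (5.3−0)² + (1.4−0)² + (-5.5−0)² = 102.81.
The Normal likelihood contributes (σ²)^(−n/2) exp(−SS/(2σ²)), so the posterior is Inverse-Gamma(α + n/2, β + SS/2) = Inverse-Gamma(10.5, 60.405).
The mode of Inverse-Gamma(a, b) is b/(a+1) = 60.405/11.5 ≈ 5.253.

σ̂²_MAP = 5.253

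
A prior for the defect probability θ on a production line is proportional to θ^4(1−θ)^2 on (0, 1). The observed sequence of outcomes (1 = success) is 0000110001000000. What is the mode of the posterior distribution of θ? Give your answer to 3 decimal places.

θ̂_MAP = 0.318

The prior density ∝ θ^4(1−θ)^2 is the kernel of Beta(5, 3).
Data: 3 successes in 16 trials (from the sequence). The binomial likelihood contributes θ^3(1−θ)^13, so the posterior is Beta(5+3, 3+13) = Beta(8, 16).
For Beta(a, b) with a, b > 1 the mode is (a−1)/(a+b−2) = 7/22 ≈ 0.318.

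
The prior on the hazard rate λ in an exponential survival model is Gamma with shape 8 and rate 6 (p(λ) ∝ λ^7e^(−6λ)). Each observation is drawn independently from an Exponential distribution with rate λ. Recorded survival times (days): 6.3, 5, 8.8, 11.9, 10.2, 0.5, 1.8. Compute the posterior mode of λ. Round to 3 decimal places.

λ̂_MAP = 0.277

The Exponential(rate=λ) likelihood is ∝ λ^n e^(−λΣtᵢ). Here n = 7 and Σtᵢ = 6.3 + 5 + 8.8 + 11.9 + 10.2 + 0.5 + 1.8 = 44.5.
Posterior ∝ λ^7e^(−6λ) · λ^7e^(−44.5λ) = λ^14e^(−50.5λ), i.e. Gamma(15, 50.5).
Mode = (a−1)/b = 14/50.5 ≈ 0.277.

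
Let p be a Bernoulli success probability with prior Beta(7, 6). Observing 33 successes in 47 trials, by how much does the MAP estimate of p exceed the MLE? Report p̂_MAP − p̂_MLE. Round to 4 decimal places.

MAP − MLE = -0.0297

Posterior is Beta(40, 20); MAP = (40−1)/(60−2) = 39/58 ≈ 0.67241.
MLE ignores the prior: p̂_MLE = k/n = 33/47 ≈ 0.70213.
Difference = 39/58 − 33/47 = -81/2726 ≈ -0.0297.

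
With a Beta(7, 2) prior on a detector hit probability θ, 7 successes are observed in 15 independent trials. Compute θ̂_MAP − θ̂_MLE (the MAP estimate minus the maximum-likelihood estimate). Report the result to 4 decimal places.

Posterior is Beta(14, 10); MAP = (14−1)/(24−2) = 13/22 ≈ 0.59091.
MLE ignores the prior: θ̂_MLE = k/n = 7/15 ≈ 0.46667.
Difference = 13/22 − 7/15 = 41/330 ≈ 0.1242.

MAP − MLE = 0.1242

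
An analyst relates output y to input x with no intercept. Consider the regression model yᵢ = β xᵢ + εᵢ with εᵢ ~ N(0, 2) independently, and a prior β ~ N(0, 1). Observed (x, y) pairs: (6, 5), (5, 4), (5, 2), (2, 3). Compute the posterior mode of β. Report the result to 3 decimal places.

log p(β | y) = −Σ(yᵢ − βxᵢ)²/(2·2) − β²/(2·1) + const.
Setting the derivative to zero: Σxᵢ(yᵢ − βxᵢ)/2 − β/1 = 0, so β = Σxᵢyᵢ / (Σxᵢ² + σ²/τ²).
Σxᵢyᵢ = 6·5 + 5·4 + 5·2 + 2·3 = 66; Σxᵢ² = 90; σ²/τ² = 2.
β̂_MAP = 66 / (90 + 2) = 66/92 ≈ 0.717.

β̂_MAP = 0.717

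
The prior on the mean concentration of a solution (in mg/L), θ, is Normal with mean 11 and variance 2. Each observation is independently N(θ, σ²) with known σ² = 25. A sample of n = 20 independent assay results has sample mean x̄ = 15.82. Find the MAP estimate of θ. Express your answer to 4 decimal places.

θ̂_MAP = 13.9662

n = 20, x̄ = 15.82.
For a Normal prior and Normal likelihood with known variance, the posterior is Normal; its mode equals its mean, the precision-weighted average.
Prior precision 1/σ₀² = 1/2 = 0.5; data precision n/σ² = 20/25 = 0.8.
θ̂ = (0.5·11 + 0.8·15.82) / (0.5 + 0.8) = 18.156/1.3 = 4539/325 ≈ 13.9662.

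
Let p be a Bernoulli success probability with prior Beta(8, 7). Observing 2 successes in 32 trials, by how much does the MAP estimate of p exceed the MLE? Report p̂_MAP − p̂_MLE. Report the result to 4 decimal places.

MAP − MLE = 0.1375

Posterior is Beta(10, 37); MAP = (10−1)/(47−2) = 9/45 ≈ 0.20000.
MLE ignores the prior: p̂_MLE = k/n = 2/32 ≈ 0.06250.
Difference = 9/45 − 2/32 = 11/80 ≈ 0.1375.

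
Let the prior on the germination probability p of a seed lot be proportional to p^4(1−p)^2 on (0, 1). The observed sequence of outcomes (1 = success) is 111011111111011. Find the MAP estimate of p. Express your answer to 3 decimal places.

p̂_MAP = 0.810

The prior density ∝ p^4(1−p)^2 is the kernel of Beta(5, 3).
Data: 13 successes in 15 trials (from the sequence). The binomial likelihood contributes p^13(1−p)^2, so the posterior is Beta(5+13, 3+2) = Beta(18, 5).
For Beta(a, b) with a, b > 1 the mode is (a−1)/(a+b−2) = 17/21 ≈ 0.810.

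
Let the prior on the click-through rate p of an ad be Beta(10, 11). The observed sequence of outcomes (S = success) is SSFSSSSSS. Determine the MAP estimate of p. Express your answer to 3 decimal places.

Prior: Beta(10, 11).
Data: 8 successes in 9 trials (from the sequence). The binomial likelihood contributes p^8(1−p)^1, so the posterior is Beta(10+8, 11+1) = Beta(18, 12).
For Beta(a, b) with a, b > 1 the mode is (a−1)/(a+b−2) = 17/28 ≈ 0.607.

p̂_MAP = 0.607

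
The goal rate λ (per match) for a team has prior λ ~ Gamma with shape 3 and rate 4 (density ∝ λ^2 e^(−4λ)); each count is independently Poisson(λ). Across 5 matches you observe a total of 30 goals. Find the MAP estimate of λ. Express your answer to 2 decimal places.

Σxᵢ = 30, n = 5.
Posterior ∝ λ^2e^(−4λ) · λ^30e^(−5λ) = λ^32e^(−9λ), i.e. Gamma(shape=33, rate=9).
The mode of a Gamma(a, b) with a ≥ 1 (shape–rate) is (a−1)/b = 32/9 ≈ 3.56.

λ̂_MAP = 3.56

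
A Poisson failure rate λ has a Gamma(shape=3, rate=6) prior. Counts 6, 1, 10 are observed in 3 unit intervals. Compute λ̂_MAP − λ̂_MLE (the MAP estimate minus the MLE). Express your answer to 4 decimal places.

Σxᵢ = 17. Posterior is Gamma(20, 9); MAP = (20−1)/9 = 19/9 ≈ 2.11111.
MLE = x̄ = 17/3 ≈ 5.66667.
Difference = 19/9 − 17/3 = -32/9 ≈ -3.5556.

MAP − MLE = -3.5556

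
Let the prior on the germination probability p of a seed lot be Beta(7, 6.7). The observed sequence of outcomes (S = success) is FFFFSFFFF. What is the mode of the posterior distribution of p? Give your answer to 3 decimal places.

Prior: Beta(7, 6.7).
Data: 1 success in 9 trials (from the sequence). The binomial likelihood contributes p(1−p)^8, so the posterior is Beta(7+1, 6.7+8) = Beta(8, 14.7).
For Beta(a, b) with a, b > 1 the mode is (a−1)/(a+b−2) = 7/20.7 ≈ 0.338.

p̂_MAP = 0.338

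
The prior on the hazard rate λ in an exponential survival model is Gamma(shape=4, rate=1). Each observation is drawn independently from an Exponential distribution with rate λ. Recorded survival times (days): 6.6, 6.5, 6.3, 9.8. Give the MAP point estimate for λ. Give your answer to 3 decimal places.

λ̂_MAP = 0.232

The Exponential(rate=λ) likelihood is ∝ λ^n e^(−λΣtᵢ). Here n = 4 and Σtᵢ = 6.6 + 6.5 + 6.3 + 9.8 = 29.2.
Posterior ∝ λ^3e^(−1λ) · λ^4e^(−29.2λ) = λ^7e^(−30.2λ), i.e. Gamma(8, 30.2).
Mode = (a−1)/b = 7/30.2 ≈ 0.232.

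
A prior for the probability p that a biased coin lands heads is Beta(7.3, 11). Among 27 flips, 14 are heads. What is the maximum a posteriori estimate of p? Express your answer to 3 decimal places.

Prior: Beta(7.3, 11).
Data: 14 successes in 27 trials. The binomial likelihood contributes p^14(1−p)^13, so the posterior is Beta(7.3+14, 11+13) = Beta(21.3, 24).
For Beta(a, b) with a, b > 1 the mode is (a−1)/(a+b−2) = 20.3/43.3 ≈ 0.469.

p̂_MAP = 0.469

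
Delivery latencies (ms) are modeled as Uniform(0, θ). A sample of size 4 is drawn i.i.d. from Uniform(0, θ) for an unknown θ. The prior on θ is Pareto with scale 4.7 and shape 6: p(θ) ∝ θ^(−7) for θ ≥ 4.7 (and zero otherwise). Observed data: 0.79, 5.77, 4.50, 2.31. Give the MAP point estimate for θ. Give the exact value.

θ̂_MAP = 5.77

The Uniform(0, θ) likelihood is θ^(−n) for θ ≥ max(xᵢ), zero otherwise. Here max(xᵢ) = 5.77.
Posterior ∝ θ^(−7) · θ^(−4) = θ^(−11) on θ ≥ max(4.7, 5.77) = 5.77.
This density is strictly decreasing in θ, so the posterior mode lies at the lower boundary of the support.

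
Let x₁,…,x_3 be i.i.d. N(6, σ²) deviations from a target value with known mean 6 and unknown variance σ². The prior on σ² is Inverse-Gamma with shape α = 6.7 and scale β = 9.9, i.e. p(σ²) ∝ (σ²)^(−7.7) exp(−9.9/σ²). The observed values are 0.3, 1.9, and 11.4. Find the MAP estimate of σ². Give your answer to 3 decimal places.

σ̂²_MAP = 5.340

Sum of squared deviations about the known mean: SS = (0.3−6)² + (1.9−6)² + (11.4−6)² = 78.46.
The Normal likelihood contributes (σ²)^(−n/2) exp(−SS/(2σ²)), so the posterior is Inverse-Gamma(α + n/2, β + SS/2) = Inverse-Gamma(8.2, 49.13).
The mode of Inverse-Gamma(a, b) is b/(a+1) = 49.13/9.2 ≈ 5.340.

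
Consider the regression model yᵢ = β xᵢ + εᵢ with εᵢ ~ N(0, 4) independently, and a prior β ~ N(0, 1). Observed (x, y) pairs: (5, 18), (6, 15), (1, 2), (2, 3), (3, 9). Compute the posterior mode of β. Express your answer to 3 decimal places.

β̂_MAP = 2.722

log p(β | y) = −Σ(yᵢ − βxᵢ)²/(2·4) − β²/(2·1) + const.
Setting the derivative to zero: Σxᵢ(yᵢ − βxᵢ)/4 − β/1 = 0, so β = Σxᵢyᵢ / (Σxᵢ² + σ²/τ²).
Σxᵢyᵢ = 5·18 + 6·15 + 1·2 + 2·3 + 3·9 = 215; Σxᵢ² = 75; σ²/τ² = 4.
β̂_MAP = 215 / (75 + 4) = 215/79 ≈ 2.722.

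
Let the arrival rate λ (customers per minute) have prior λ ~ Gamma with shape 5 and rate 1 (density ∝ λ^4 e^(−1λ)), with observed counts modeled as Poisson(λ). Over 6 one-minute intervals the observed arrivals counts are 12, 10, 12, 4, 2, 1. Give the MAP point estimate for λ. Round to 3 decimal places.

Σxᵢ = 12+10+12+4+2+1 = 41, with n = 6.
Posterior ∝ λ^4e^(−1λ) · λ^41e^(−6λ) = λ^45e^(−7λ), i.e. Gamma(shape=46, rate=7).
The mode of a Gamma(a, b) with a ≥ 1 (shape–rate) is (a−1)/b = 45/7 ≈ 6.429.

λ̂_MAP = 6.429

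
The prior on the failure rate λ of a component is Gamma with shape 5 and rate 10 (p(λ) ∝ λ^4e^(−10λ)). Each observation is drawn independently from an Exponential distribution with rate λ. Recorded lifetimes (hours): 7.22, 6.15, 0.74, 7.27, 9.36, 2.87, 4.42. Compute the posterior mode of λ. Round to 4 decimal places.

λ̂_MAP = 0.2290

The Exponential(rate=λ) likelihood is ∝ λ^n e^(−λΣtᵢ). Here n = 7 and Σtᵢ = 7.22 + 6.15 + 0.74 + 7.27 + 9.36 + 2.87 + 4.42 = 38.03.
Posterior ∝ λ^4e^(−10λ) · λ^7e^(−38.03λ) = λ^11e^(−48.03λ), i.e. Gamma(12, 48.03).
Mode = (a−1)/b = 11/48.03 ≈ 0.2290.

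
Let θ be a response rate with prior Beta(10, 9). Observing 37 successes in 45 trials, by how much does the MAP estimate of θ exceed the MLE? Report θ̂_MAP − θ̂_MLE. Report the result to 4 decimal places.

MAP − MLE = -0.0803

Posterior is Beta(47, 17); MAP = (47−1)/(64−2) = 46/62 ≈ 0.74194.
MLE ignores the prior: θ̂_MLE = k/n = 37/45 ≈ 0.82222.
Difference = 46/62 − 37/45 = -112/1395 ≈ -0.0803.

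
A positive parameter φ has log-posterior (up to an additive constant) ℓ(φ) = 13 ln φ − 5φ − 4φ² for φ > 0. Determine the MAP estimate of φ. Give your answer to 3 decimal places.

φ̂_MAP = 1.000

ℓ'(φ) = 13/φ − 5 − 8φ. Setting this to zero and multiplying by φ: 8φ² + 5φ − 13 = 0.
φ = (−5 + √(5² + 4·8·13)) / (2·8) = (−5 + √441) / 16 = (−5 + 21)/16 = 1.
ℓ''(φ) = −13/φ² − 8 < 0, confirming a maximum.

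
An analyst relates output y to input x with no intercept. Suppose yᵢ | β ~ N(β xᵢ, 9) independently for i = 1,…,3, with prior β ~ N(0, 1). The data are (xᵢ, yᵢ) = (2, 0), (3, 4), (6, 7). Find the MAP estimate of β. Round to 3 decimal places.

β̂_MAP = 0.931

log p(β | y) = −Σ(yᵢ − βxᵢ)²/(2·9) − β²/(2·1) + const.
Setting the derivative to zero: Σxᵢ(yᵢ − βxᵢ)/9 − β/1 = 0, so β = Σxᵢyᵢ / (Σxᵢ² + σ²/τ²).
Σxᵢyᵢ = 2·0 + 3·4 + 6·7 = 54; Σxᵢ² = 49; σ²/τ² = 9.
β̂_MAP = 54 / (49 + 9) = 54/58 ≈ 0.931.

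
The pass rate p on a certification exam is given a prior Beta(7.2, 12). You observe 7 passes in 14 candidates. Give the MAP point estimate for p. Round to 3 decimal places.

Prior: Beta(7.2, 12).
Data: 7 successes in 14 trials. The binomial likelihood contributes p^7(1−p)^7, so the posterior is Beta(7.2+7, 12+7) = Beta(14.2, 19).
For Beta(a, b) with a, b > 1 the mode is (a−1)/(a+b−2) = 13.2/31.2 ≈ 0.423.

p̂_MAP = 0.423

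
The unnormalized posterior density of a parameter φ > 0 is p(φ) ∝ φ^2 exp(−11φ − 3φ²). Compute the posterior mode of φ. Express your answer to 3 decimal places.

ℓ'(φ) = 2/φ − 11 − 6φ. Setting this to zero and multiplying by φ: 6φ² + 11φ − 2 = 0.
φ = (−11 + √(11² + 4·6·2)) / (2·6) = (−11 + √169) / 12 = (−11 + 13)/12 = 1/6.
ℓ''(φ) = −2/φ² − 6 < 0, confirming a maximum.

φ̂_MAP = 0.167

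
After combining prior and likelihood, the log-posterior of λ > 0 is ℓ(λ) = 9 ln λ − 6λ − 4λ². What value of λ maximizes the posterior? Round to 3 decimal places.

ℓ'(λ) = 9/λ − 6 − 8λ. Setting this to zero and multiplying by λ: 8λ² + 6λ − 9 = 0.
λ = (−6 + √(6² + 4·8·9)) / (2·8) = (−6 + √324) / 16 = (−6 + 18)/16 = 3/4.
ℓ''(λ) = −9/λ² − 8 < 0, confirming a maximum.

λ̂_MAP = 0.750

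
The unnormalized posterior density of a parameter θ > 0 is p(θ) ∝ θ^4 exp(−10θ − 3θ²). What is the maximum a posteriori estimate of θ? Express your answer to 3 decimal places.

ℓ'(θ) = 4/θ − 10 − 6θ. Setting this to zero and multiplying by θ: 6θ² + 10θ − 4 = 0.
θ = (−10 + √(10² + 4·6·4)) / (2·6) = (−10 + √196) / 12 = (−10 + 14)/12 = 1/3.
ℓ''(θ) = −4/θ² − 6 < 0, confirming a maximum.

θ̂_MAP = 0.333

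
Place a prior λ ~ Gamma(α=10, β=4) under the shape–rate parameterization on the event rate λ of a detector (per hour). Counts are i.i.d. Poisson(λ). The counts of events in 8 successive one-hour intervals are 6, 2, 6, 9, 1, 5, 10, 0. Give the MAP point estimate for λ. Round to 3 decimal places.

Σxᵢ = 6+2+6+9+1+5+10+0 = 39, with n = 8.
Posterior ∝ λ^9e^(−4λ) · λ^39e^(−8λ) = λ^48e^(−12λ), i.e. Gamma(shape=49, rate=12).
The mode of a Gamma(a, b) with a ≥ 1 (shape–rate) is (a−1)/b = 48/12 ≈ 4.000.

λ̂_MAP = 4.000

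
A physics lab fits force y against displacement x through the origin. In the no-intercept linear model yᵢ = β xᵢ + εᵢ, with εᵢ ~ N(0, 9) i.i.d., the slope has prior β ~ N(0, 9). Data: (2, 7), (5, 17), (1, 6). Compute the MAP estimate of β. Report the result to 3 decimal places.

log p(β | y) = −Σ(yᵢ − βxᵢ)²/(2·9) − β²/(2·9) + const.
Setting the derivative to zero: Σxᵢ(yᵢ − βxᵢ)/9 − β/9 = 0, so β = Σxᵢyᵢ / (Σxᵢ² + σ²/τ²).
Σxᵢyᵢ = 2·7 + 5·17 + 1·6 = 105; Σxᵢ² = 30; σ²/τ² = 1.
β̂_MAP = 105 / (30 + 1) = 105/31 ≈ 3.387.

β̂_MAP = 3.387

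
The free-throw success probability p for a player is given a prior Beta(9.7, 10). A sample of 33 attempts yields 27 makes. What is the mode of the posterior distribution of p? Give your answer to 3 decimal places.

p̂_MAP = 0.704

Prior: Beta(9.7, 10).
Data: 27 successes in 33 trials. The binomial likelihood contributes p^27(1−p)^6, so the posterior is Beta(9.7+27, 10+6) = Beta(36.7, 16).
For Beta(a, b) with a, b > 1 the mode is (a−1)/(a+b−2) = 35.7/50.7 ≈ 0.704.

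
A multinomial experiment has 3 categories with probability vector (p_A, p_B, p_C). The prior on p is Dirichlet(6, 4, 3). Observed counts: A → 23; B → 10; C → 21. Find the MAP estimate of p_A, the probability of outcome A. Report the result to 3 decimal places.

MAP estimate of p_A = 0.438

The posterior is Dirichlet(αᵢ + nᵢ) = Dirichlet(29, 14, 24).
For a Dirichlet(a₁,…,a_K) with all aᵢ > 1, the mode has j-th component (aⱼ − 1)/(Σaᵢ − K).
Here Σaᵢ = 67 and K = 3, so p_A = (29 − 1)/(67 − 3) = 28/64 ≈ 0.438.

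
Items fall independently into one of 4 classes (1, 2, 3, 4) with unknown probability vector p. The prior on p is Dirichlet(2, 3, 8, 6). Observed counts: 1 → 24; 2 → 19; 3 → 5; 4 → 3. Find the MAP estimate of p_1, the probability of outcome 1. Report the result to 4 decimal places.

The posterior is Dirichlet(αᵢ + nᵢ) = Dirichlet(26, 22, 13, 9).
For a Dirichlet(a₁,…,a_K) with all aᵢ > 1, the mode has j-th component (aⱼ − 1)/(Σaᵢ − K).
Here Σaᵢ = 70 and K = 4, so p_1 = (26 − 1)/(70 − 4) = 25/66 ≈ 0.3788.

MAP estimate: 0.3788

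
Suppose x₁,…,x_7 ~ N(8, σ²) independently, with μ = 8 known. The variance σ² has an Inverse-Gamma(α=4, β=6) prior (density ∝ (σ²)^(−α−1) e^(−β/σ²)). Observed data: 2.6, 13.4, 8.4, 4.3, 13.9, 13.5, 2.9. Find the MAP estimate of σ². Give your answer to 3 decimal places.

σ̂²_MAP = 10.308

Sum of squared deviations about the known mean: SS = (2.6−8)² + (13.4−8)² + (8.4−8)² + (4.3−8)² + (13.9−8)² + (13.5−8)² + (2.9−8)² = 163.24.
The Normal likelihood contributes (σ²)^(−n/2) exp(−SS/(2σ²)), so the posterior is Inverse-Gamma(α + n/2, β + SS/2) = Inverse-Gamma(7.5, 87.62).
The mode of Inverse-Gamma(a, b) is b/(a+1) = 87.62/8.5 ≈ 10.308.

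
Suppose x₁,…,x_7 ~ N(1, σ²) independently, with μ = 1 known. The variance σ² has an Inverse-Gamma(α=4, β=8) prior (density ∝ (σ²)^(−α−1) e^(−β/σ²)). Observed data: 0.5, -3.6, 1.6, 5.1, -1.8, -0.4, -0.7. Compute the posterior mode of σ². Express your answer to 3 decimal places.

σ̂²_MAP = 3.957

Sum of squared deviations about the known mean: SS = (0.5−1)² + (-3.6−1)² + (1.6−1)² + (5.1−1)² + (-1.8−1)² + (-0.4−1)² + (-0.7−1)² = 51.27.
The Normal likelihood contributes (σ²)^(−n/2) exp(−SS/(2σ²)), so the posterior is Inverse-Gamma(α + n/2, β + SS/2) = Inverse-Gamma(7.5, 33.635).
The mode of Inverse-Gamma(a, b) is b/(a+1) = 33.635/8.5 ≈ 3.957.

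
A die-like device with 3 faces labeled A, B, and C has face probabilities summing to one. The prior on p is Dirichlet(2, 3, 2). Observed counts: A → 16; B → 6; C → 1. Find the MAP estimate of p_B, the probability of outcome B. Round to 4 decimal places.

MAP estimate of p_B = 0.2963

The posterior is Dirichlet(αᵢ + nᵢ) = Dirichlet(18, 9, 3).
For a Dirichlet(a₁,…,a_K) with all aᵢ > 1, the mode has j-th component (aⱼ − 1)/(Σaᵢ − K).
Here Σaᵢ = 30 and K = 3, so p_B = (9 − 1)/(30 − 3) = 8/27 ≈ 0.2963.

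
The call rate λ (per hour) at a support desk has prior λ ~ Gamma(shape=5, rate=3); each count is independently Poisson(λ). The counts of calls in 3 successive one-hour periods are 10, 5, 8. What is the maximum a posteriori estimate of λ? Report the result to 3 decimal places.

Σxᵢ = 10+5+8 = 23, with n = 3.
Posterior ∝ λ^4e^(−3λ) · λ^23e^(−3λ) = λ^27e^(−6λ), i.e. Gamma(shape=28, rate=6).
The mode of a Gamma(a, b) with a ≥ 1 (shape–rate) is (a−1)/b = 27/6 ≈ 4.500.

λ̂_MAP = 4.500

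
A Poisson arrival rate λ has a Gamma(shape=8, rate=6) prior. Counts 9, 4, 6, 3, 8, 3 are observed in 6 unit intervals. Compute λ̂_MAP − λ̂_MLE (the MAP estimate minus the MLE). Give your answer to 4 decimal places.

MAP − MLE = -2.1667

Σxᵢ = 33. Posterior is Gamma(41, 12); MAP = (41−1)/12 = 40/12 ≈ 3.33333.
MLE = x̄ = 33/6 ≈ 5.50000.
Difference = 40/12 − 33/6 = -13/6 ≈ -2.1667.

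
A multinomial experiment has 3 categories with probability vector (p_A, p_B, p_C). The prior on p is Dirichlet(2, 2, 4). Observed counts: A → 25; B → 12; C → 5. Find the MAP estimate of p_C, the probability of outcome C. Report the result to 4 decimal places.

MAP estimate of p_C = 0.1702

The posterior is Dirichlet(αᵢ + nᵢ) = Dirichlet(27, 14, 9).
For a Dirichlet(a₁,…,a_K) with all aᵢ > 1, the mode has j-th component (aⱼ − 1)/(Σaᵢ − K).
Here Σaᵢ = 50 and K = 3, so p_C = (9 − 1)/(50 − 3) = 8/47 ≈ 0.1702.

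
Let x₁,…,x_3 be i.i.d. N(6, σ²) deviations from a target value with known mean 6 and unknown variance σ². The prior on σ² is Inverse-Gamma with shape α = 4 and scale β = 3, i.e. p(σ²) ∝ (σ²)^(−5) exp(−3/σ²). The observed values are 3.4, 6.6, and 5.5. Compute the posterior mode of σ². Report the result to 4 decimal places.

Sum of squared deviations about the known mean: SS = (3.4−6)² + (6.6−6)² + (5.5−6)² = 7.37.
The Normal likelihood contributes (σ²)^(−n/2) exp(−SS/(2σ²)), so the posterior is Inverse-Gamma(α + n/2, β + SS/2) = Inverse-Gamma(5.5, 6.685).
The mode of Inverse-Gamma(a, b) is b/(a+1) = 6.685/6.5 ≈ 1.0285.

σ̂²_MAP = 1.0285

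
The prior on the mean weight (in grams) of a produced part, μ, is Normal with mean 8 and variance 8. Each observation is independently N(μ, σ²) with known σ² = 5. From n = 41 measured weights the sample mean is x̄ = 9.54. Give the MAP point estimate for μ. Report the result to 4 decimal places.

n = 41, x̄ = 9.54.
For a Normal prior and Normal likelihood with known variance, the posterior is Normal; its mode equals its mean, the precision-weighted average.
Prior precision 1/σ₀² = 1/8 = 0.125; data precision n/σ² = 41/5 = 8.2.
μ̂ = (0.125·8 + 8.2·9.54) / (0.125 + 8.2) = 79.228/8.325 = 79228/8325 ≈ 9.5169.

μ̂_MAP = 9.5169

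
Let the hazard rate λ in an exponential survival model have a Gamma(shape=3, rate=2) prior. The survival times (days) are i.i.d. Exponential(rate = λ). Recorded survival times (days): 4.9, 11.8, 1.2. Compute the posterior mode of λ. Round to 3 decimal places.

λ̂_MAP = 0.251

The Exponential(rate=λ) likelihood is ∝ λ^n e^(−λΣtᵢ). Here n = 3 and Σtᵢ = 4.9 + 11.8 + 1.2 = 17.9.
Posterior ∝ λ^2e^(−2λ) · λ^3e^(−17.9λ) = λ^5e^(−19.9λ), i.e. Gamma(6, 19.9).
Mode = (a−1)/b = 5/19.9 ≈ 0.251.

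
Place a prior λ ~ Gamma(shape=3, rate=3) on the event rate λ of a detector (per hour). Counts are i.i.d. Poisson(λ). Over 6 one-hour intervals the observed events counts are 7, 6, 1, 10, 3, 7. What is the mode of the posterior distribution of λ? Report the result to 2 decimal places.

λ̂_MAP = 4.00

Σxᵢ = 7+6+1+10+3+7 = 34, with n = 6.
Posterior ∝ λ^2e^(−3λ) · λ^34e^(−6λ) = λ^36e^(−9λ), i.e. Gamma(shape=37, rate=9).
The mode of a Gamma(a, b) with a ≥ 1 (shape–rate) is (a−1)/b = 36/9 ≈ 4.00.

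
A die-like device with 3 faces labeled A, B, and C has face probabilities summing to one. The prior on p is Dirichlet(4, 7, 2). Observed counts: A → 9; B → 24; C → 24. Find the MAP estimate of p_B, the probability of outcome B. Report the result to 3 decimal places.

The posterior is Dirichlet(αᵢ + nᵢ) = Dirichlet(13, 31, 26).
For a Dirichlet(a₁,…,a_K) with all aᵢ > 1, the mode has j-th component (aⱼ − 1)/(Σaᵢ − K).
Here Σaᵢ = 70 and K = 3, so p_B = (31 − 1)/(70 − 3) = 30/67 ≈ 0.448.

MAP estimate of p_B = 0.448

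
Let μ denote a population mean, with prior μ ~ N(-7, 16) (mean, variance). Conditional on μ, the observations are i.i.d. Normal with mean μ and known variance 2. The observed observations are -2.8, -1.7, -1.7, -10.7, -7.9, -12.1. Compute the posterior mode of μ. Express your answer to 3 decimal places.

μ̂_MAP = -6.167

n = 6; x̄ = ((-2.8) + (-1.7) + (-1.7) + (-10.7) + (-7.9) + (-12.1))/6 = -36.9/6 = -6.15.
For a Normal prior and Normal likelihood with known variance, the posterior is Normal; its mode equals its mean, the precision-weighted average.
Prior precision 1/σ₀² = 1/16 = 0.0625; data precision n/σ² = 6/2 = 3.
μ̂ = (0.0625·(-7) + 3·(-6.15)) / (0.0625 + 3) = (-18.8875)/3.0625 = -1511/245 ≈ -6.167.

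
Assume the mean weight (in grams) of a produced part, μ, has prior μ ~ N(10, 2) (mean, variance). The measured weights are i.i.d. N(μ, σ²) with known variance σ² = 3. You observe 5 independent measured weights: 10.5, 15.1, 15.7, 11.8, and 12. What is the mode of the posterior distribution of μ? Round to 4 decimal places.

n = 5; x̄ = (10.5 + 15.1 + 15.7 + 11.8 + 12)/5 = 65.1/5 = 13.02.
For a Normal prior and Normal likelihood with known variance, the posterior is Normal; its mode equals its mean, the precision-weighted average.
Prior precision 1/σ₀² = 1/2 = 0.5; data precision n/σ² = 5/3.
μ̂ = (0.5·10 + (5/3)·13.02) / (0.5 + 5/3) = 26.7/(13/6) = 801/65 ≈ 12.3231.

μ̂_MAP = 12.3231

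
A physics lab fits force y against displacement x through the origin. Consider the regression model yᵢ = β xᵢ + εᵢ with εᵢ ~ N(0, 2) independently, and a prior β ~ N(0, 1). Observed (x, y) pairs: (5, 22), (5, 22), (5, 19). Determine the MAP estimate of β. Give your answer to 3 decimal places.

log p(β | y) = −Σ(yᵢ − βxᵢ)²/(2·2) − β²/(2·1) + const.
Setting the derivative to zero: Σxᵢ(yᵢ − βxᵢ)/2 − β/1 = 0, so β = Σxᵢyᵢ / (Σxᵢ² + σ²/τ²).
Σxᵢyᵢ = 5·22 + 5·22 + 5·19 = 315; Σxᵢ² = 75; σ²/τ² = 2.
β̂_MAP = 315 / (75 + 2) = 315/77 ≈ 4.091.

β̂_MAP = 4.091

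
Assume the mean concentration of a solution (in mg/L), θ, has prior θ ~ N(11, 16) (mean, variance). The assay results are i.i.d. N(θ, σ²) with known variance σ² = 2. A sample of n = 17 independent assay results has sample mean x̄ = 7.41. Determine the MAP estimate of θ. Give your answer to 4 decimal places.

n = 17, x̄ = 7.41.
For a Normal prior and Normal likelihood with known variance, the posterior is Normal; its mode equals its mean, the precision-weighted average.
Prior precision 1/σ₀² = 1/16 = 0.0625; data precision n/σ² = 17/2 = 8.5.
θ̂ = (0.0625·11 + 8.5·7.41) / (0.0625 + 8.5) = 63.6725/8.5625 = 25469/3425 ≈ 7.4362.

θ̂_MAP = 7.4362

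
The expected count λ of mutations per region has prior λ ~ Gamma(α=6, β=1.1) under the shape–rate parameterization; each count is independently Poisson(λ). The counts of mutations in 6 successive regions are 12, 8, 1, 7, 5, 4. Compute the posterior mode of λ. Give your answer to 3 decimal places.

Σxᵢ = 12+8+1+7+5+4 = 37, with n = 6.
Posterior ∝ λ^5e^(−1.1λ) · λ^37e^(−6λ) = λ^42e^(−7.1λ), i.e. Gamma(shape=43, rate=7.1).
The mode of a Gamma(a, b) with a ≥ 1 (shape–rate) is (a−1)/b = 42/7.1 ≈ 5.915.

λ̂_MAP = 5.915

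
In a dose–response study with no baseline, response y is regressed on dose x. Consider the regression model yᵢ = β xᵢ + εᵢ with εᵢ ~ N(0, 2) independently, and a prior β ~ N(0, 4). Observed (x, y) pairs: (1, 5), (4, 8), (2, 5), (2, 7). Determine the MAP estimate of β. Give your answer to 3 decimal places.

β̂_MAP = 2.392

log p(β | y) = −Σ(yᵢ − βxᵢ)²/(2·2) − β²/(2·4) + const.
Setting the derivative to zero: Σxᵢ(yᵢ − βxᵢ)/2 − β/4 = 0, so β = Σxᵢyᵢ / (Σxᵢ² + σ²/τ²).
Σxᵢyᵢ = 1·5 + 4·8 + 2·5 + 2·7 = 61; Σxᵢ² = 25; σ²/τ² = 0.5.
β̂_MAP = 61 / (25 + 0.5) = 61/25.5 ≈ 2.392.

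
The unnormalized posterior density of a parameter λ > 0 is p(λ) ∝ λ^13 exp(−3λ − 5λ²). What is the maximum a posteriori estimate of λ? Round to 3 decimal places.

λ̂_MAP = 1.000

ℓ'(λ) = 13/λ − 3 − 10λ. Setting this to zero and multiplying by λ: 10λ² + 3λ − 13 = 0.
λ = (−3 + √(3² + 4·10·13)) / (2·10) = (−3 + √529) / 20 = (−3 + 23)/20 = 1.
ℓ''(λ) = −13/λ² − 10 < 0, confirming a maximum.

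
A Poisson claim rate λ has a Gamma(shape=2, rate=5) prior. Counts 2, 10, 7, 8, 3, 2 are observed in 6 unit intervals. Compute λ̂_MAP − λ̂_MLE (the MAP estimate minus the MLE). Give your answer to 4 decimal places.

Σxᵢ = 32. Posterior is Gamma(34, 11); MAP = (34−1)/11 = 33/11 ≈ 3.00000.
MLE = x̄ = 32/6 ≈ 5.33333.
Difference = 33/11 − 32/6 = -7/3 ≈ -2.3333.

MAP − MLE = -2.3333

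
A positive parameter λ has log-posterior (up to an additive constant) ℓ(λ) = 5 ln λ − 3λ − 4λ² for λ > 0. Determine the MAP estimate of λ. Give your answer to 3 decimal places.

λ̂_MAP = 0.625

ℓ'(λ) = 5/λ − 3 − 8λ. Setting this to zero and multiplying by λ: 8λ² + 3λ − 5 = 0.
λ = (−3 + √(3² + 4·8·5)) / (2·8) = (−3 + √169) / 16 = (−3 + 13)/16 = 5/8.
ℓ''(λ) = −5/λ² − 8 < 0, confirming a maximum.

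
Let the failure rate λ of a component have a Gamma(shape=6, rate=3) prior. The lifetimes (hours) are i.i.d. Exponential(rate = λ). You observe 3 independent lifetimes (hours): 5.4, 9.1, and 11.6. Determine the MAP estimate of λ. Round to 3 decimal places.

λ̂_MAP = 0.275

The Exponential(rate=λ) likelihood is ∝ λ^n e^(−λΣtᵢ). Here n = 3 and Σtᵢ = 5.4 + 9.1 + 11.6 = 26.1.
Posterior ∝ λ^5e^(−3λ) · λ^3e^(−26.1λ) = λ^8e^(−29.1λ), i.e. Gamma(9, 29.1).
Mode = (a−1)/b = 8/29.1 ≈ 0.275.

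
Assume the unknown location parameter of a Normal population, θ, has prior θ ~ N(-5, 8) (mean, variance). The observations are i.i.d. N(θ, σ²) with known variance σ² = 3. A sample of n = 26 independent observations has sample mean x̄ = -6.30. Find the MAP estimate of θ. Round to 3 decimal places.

θ̂_MAP = -6.282

n = 26, x̄ = -6.30.
For a Normal prior and Normal likelihood with known variance, the posterior is Normal; its mode equals its mean, the precision-weighted average.
Prior precision 1/σ₀² = 1/8 = 0.125; data precision n/σ² = 26/3.
θ̂ = (0.125·(-5) + (26/3)·(-6.3)) / (0.125 + 26/3) = (-55.225)/(211/24) = -6627/1055 ≈ -6.282.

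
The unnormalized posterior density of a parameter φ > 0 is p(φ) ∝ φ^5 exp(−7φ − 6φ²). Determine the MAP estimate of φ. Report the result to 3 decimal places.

φ̂_MAP = 0.417

ℓ'(φ) = 5/φ − 7 − 12φ. Setting this to zero and multiplying by φ: 12φ² + 7φ − 5 = 0.
φ = (−7 + √(7² + 4·12·5)) / (2·12) = (−7 + √289) / 24 = (−7 + 17)/24 = 5/12.
ℓ''(φ) = −5/φ² − 12 < 0, confirming a maximum.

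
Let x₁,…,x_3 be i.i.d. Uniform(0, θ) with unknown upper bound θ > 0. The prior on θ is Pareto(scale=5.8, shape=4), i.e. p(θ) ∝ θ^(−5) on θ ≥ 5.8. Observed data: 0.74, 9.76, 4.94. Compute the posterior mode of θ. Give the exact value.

θ̂_MAP = 9.76

The Uniform(0, θ) likelihood is θ^(−n) for θ ≥ max(xᵢ), zero otherwise. Here max(xᵢ) = 9.76.
Posterior ∝ θ^(−5) · θ^(−3) = θ^(−8) on θ ≥ max(5.8, 9.76) = 9.76.
This density is strictly decreasing in θ, so the posterior mode lies at the lower boundary of the support.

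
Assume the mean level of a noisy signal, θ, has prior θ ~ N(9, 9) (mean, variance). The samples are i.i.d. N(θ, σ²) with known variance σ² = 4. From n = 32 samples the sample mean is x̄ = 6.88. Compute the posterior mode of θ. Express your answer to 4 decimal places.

n = 32, x̄ = 6.88.
For a Normal prior and Normal likelihood with known variance, the posterior is Normal; its mode equals its mean, the precision-weighted average.
Prior precision 1/σ₀² = 1/9; data precision n/σ² = 32/4 = 8.
θ̂ = ((1/9)·9 + 8·6.88) / (1/9 + 8) = 56.04/(73/9) = 12609/1825 ≈ 6.9090.

θ̂_MAP = 6.9090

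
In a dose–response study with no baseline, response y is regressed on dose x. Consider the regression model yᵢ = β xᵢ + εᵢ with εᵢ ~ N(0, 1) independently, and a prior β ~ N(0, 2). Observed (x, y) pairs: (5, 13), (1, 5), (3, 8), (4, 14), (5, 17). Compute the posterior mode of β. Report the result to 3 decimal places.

β̂_MAP = 3.072

log p(β | y) = −Σ(yᵢ − βxᵢ)²/(2·1) − β²/(2·2) + const.
Setting the derivative to zero: Σxᵢ(yᵢ − βxᵢ)/1 − β/2 = 0, so β = Σxᵢyᵢ / (Σxᵢ² + σ²/τ²).
Σxᵢyᵢ = 5·13 + 1·5 + 3·8 + 4·14 + 5·17 = 235; Σxᵢ² = 76; σ²/τ² = 0.5.
β̂_MAP = 235 / (76 + 0.5) = 235/76.5 ≈ 3.072.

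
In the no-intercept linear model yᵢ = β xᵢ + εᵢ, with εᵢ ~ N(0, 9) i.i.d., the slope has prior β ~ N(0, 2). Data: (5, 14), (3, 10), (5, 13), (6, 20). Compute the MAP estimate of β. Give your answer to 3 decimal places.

log p(β | y) = −Σ(yᵢ − βxᵢ)²/(2·9) − β²/(2·2) + const.
Setting the derivative to zero: Σxᵢ(yᵢ − βxᵢ)/9 − β/2 = 0, so β = Σxᵢyᵢ / (Σxᵢ² + σ²/τ²).
Σxᵢyᵢ = 5·14 + 3·10 + 5·13 + 6·20 = 285; Σxᵢ² = 95; σ²/τ² = 4.5.
β̂_MAP = 285 / (95 + 4.5) = 285/99.5 ≈ 2.864.

β̂_MAP = 2.864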